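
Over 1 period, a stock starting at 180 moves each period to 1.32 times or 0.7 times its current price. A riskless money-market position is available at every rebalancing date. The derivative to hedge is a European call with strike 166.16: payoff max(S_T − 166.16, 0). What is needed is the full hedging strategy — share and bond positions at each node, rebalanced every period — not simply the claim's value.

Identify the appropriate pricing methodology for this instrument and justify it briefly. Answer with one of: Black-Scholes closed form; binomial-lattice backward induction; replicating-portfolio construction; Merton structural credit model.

framework: replicating-portfolio construction

Key observation: a price alone would not answer the question — the per-node share/bond construction on the spot-180, 1.32/0.7 tree is required, and only the replicating-portfolio method yields it.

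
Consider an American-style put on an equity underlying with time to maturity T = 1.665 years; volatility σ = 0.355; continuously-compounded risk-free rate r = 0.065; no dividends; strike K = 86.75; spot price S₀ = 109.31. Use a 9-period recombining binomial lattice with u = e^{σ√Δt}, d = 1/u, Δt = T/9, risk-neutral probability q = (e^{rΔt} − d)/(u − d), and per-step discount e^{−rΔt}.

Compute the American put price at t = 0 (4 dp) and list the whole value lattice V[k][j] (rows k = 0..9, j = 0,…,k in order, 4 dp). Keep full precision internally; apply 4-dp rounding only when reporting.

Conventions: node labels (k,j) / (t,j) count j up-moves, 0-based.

price = 6.0065
tree:
6.0065
9.1729 3.0022
13.6446 4.9468 1.1405
19.6834 7.9678 2.0616 0.2519
27.4017 12.4819 3.6705 0.5112 0.0000
35.8058 18.8931 6.4068 1.0376 0.0000 0.0000
43.0197 27.4017 10.8865 2.1061 0.0000 0.0000 0.0000
49.2122 35.8058 17.7984 4.2748 0.0000 0.0000 0.0000 0.0000
54.5277 43.0197 27.4017 8.6767 0.0000 0.0000 0.0000 0.0000 0.0000
59.0906 49.2122 35.8058 17.6113 0.0000 0.0000 0.0000 0.0000 0.0000 0.0000

Δt=0.18500  u=1.16497  d=0.85839  q=0.50136  discount=0.98805
step 9 (expiry): payoffs max(K−S,0) = 59.0906 49.2122 35.8058 17.6113 0.0000 0.0000 0.0000 0.0000 0.0000 0.0000
k=8: (k=8,j=0): S=32.2223, K−S=54.5277, hold=53.4908 ⇒ V=54.5277 exercise | (k=8,j=1): S=43.7303, K−S=43.0197, hold=41.9828 ⇒ V=43.0197 exercise | (k=8,j=2): S=59.3483, K−S=27.4017, hold=26.3648 ⇒ V=27.4017 exercise | (k=8,j=3): S=80.5441, K−S=6.2059, hold=8.6767 ⇒ V=8.6767 continue | (k=8,j=4): S=109.3100, K−S=0.0000, hold=0.0000 ⇒ V=0.0000 continue | (k=8,j=5): S=148.3494, K−S=0.0000, hold=0.0000 ⇒ V=0.0000 continue | (k=8,j=6): S=201.3315, K−S=0.0000, hold=0.0000 ⇒ V=0.0000 continue | (k=8,j=7): S=273.2359, K−S=0.0000, hold=0.0000 ⇒ V=0.0000 continue | (k=8,j=8): S=370.8205, K−S=0.0000, hold=0.0000 ⇒ V=0.0000 continue
k=7: (k=7,j=0): S=37.5378, K−S=49.2122, hold=48.1753 ⇒ V=49.2122 exercise | (k=7,j=1): S=50.9442, K−S=35.8058, hold=34.7688 ⇒ V=35.8058 exercise | (k=7,j=2): S=69.1387, K−S=17.6113, hold=17.7984 ⇒ V=17.7984 continue | (k=7,j=3): S=93.8311, K−S=0.0000, hold=4.2748 ⇒ V=4.2748 continue | (k=7,j=4): S=127.3424, K−S=0.0000, hold=0.0000 ⇒ V=0.0000 continue | (k=7,j=5): S=172.8219, K−S=0.0000, hold=0.0000 ⇒ V=0.0000 continue | (k=7,j=6): S=234.5442, K−S=0.0000, hold=0.0000 ⇒ V=0.0000 continue | (k=7,j=7): S=318.3103, K−S=0.0000, hold=0.0000 ⇒ V=0.0000 continue
k=6: (k=6,j=0): S=43.7303, K−S=43.0197, hold=41.9828 ⇒ V=43.0197 exercise | (k=6,j=1): S=59.3483, K−S=27.4017, hold=26.4575 ⇒ V=27.4017 exercise | (k=6,j=2): S=80.5441, K−S=6.2059, hold=10.8865 ⇒ V=10.8865 continue | (k=6,j=3): S=109.3100, K−S=0.0000, hold=2.1061 ⇒ V=2.1061 continue | (k=6,j=4): S=148.3494, K−S=0.0000, hold=0.0000 ⇒ V=0.0000 continue | (k=6,j=5): S=201.3315, K−S=0.0000, hold=0.0000 ⇒ V=0.0000 continue | (k=6,j=6): S=273.2359, K−S=0.0000, hold=0.0000 ⇒ V=0.0000 continue
k=5: (k=5,j=0): S=50.9442, K−S=35.8058, hold=34.7688 ⇒ V=35.8058 exercise | (k=5,j=1): S=69.1387, K−S=17.6113, hold=18.8931 ⇒ V=18.8931 continue | (k=5,j=2): S=93.8311, K−S=0.0000, hold=6.4068 ⇒ V=6.4068 continue | (k=5,j=3): S=127.3424, K−S=0.0000, hold=1.0376 ⇒ V=1.0376 continue | (k=5,j=4): S=172.8219, K−S=0.0000, hold=0.0000 ⇒ V=0.0000 continue | (k=5,j=5): S=234.5442, K−S=0.0000, hold=0.0000 ⇒ V=0.0000 continue
k=4: (k=4,j=0): S=59.3483, K−S=27.4017, hold=26.9997 ⇒ V=27.4017 exercise | (k=4,j=1): S=80.5441, K−S=6.2059, hold=12.4819 ⇒ V=12.4819 continue | (k=4,j=2): S=109.3100, K−S=0.0000, hold=3.6705 ⇒ V=3.6705 continue | (k=4,j=3): S=148.3494, K−S=0.0000, hold=0.5112 ⇒ V=0.5112 continue | (k=4,j=4): S=201.3315, K−S=0.0000, hold=0.0000 ⇒ V=0.0000 continue
k=3: (k=3,j=0): S=69.1387, K−S=17.6113, hold=19.6834 ⇒ V=19.6834 continue | (k=3,j=1): S=93.8311, K−S=0.0000, hold=7.9678 ⇒ V=7.9678 continue | (k=3,j=2): S=127.3424, K−S=0.0000, hold=2.0616 ⇒ V=2.0616 continue | (k=3,j=3): S=172.8219, K−S=0.0000, hold=0.2519 ⇒ V=0.2519 continue
k=2: (k=2,j=0): S=80.5441, K−S=6.2059, hold=13.6446 ⇒ V=13.6446 continue | (k=2,j=1): S=109.3100, K−S=0.0000, hold=4.9468 ⇒ V=4.9468 continue | (k=2,j=2): S=148.3494, K−S=0.0000, hold=1.1405 ⇒ V=1.1405 continue
k=1: (k=1,j=0): S=93.8311, K−S=0.0000, hold=9.1729 ⇒ V=9.1729 continue | (k=1,j=1): S=127.3424, K−S=0.0000, hold=3.0022 ⇒ V=3.0022 continue
k=0: (k=0,j=0): S=109.3100, K−S=0.0000, hold=6.0065 ⇒ V=6.0065 continue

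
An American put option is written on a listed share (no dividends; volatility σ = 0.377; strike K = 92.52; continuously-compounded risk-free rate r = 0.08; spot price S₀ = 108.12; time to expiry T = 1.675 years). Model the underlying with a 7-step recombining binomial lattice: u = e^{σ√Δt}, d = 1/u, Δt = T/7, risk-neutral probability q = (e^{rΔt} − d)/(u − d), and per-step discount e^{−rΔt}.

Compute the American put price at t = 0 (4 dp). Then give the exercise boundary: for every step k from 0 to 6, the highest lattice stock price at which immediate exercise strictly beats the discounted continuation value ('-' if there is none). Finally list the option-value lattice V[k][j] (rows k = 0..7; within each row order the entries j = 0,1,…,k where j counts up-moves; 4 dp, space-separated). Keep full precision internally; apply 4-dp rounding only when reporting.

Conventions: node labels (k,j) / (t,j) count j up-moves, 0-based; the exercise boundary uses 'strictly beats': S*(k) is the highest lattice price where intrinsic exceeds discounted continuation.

price = 8.4464
boundary = - - - 62.1774 51.7061 62.1774 74.7694
tree:
8.4464
13.3654 3.9692
20.5173 6.8972 1.2636
30.3426 11.7136 2.4608 0.1437
40.8139 19.2830 4.7750 0.2967 0.0000
49.5218 30.3426 9.2278 0.6123 0.0000 0.0000
56.7631 40.8139 17.7506 1.2639 0.0000 0.0000 0.0000
62.7850 49.5218 30.3426 2.6086 0.0000 0.0000 0.0000 0.0000

Δt=0.23929  u=1.20252  d=0.83159  q=0.50613  discount=0.98104
step 7 (expiry): payoffs max(K−S,0) = 62.7850 49.5218 30.3426 2.6086 0.0000 0.0000 0.0000 0.0000
step 6: (k=6,j=0): S=35.7569, K−S=56.7631, hold=55.0089 ⇒ V=56.7631 exercise | (k=6,j=1): S=51.7061, K−S=40.8139, hold=39.0596 ⇒ V=40.8139 exercise | (k=6,j=2): S=74.7694, K−S=17.7506, hold=15.9963 ⇒ V=17.7506 exercise | (k=6,j=3): S=108.1200, K−S=0.0000, hold=1.2639 ⇒ V=1.2639 continue | (k=6,j=4): S=156.3465, K−S=0.0000, hold=0.0000 ⇒ V=0.0000 continue | (k=6,j=5): S=226.0842, K−S=0.0000, hold=0.0000 ⇒ V=0.0000 continue | (k=6,j=6): S=326.9282, K−S=0.0000, hold=0.0000 ⇒ V=0.0000 continue  boundary S*=74.7694
step 5: (k=5,j=0): S=42.9982, K−S=49.5218, hold=47.7675 ⇒ V=49.5218 exercise | (k=5,j=1): S=62.1774, K−S=30.3426, hold=28.5883 ⇒ V=30.3426 exercise | (k=5,j=2): S=89.9114, K−S=2.6086, hold=9.2278 ⇒ V=9.2278 continue | (k=5,j=3): S=130.0161, K−S=0.0000, hold=0.6123 ⇒ V=0.6123 continue | (k=5,j=4): S=188.0093, K−S=0.0000, hold=0.0000 ⇒ V=0.0000 continue | (k=5,j=5): S=271.8700, K−S=0.0000, hold=0.0000 ⇒ V=0.0000 continue  boundary S*=62.1774
step 4: (k=4,j=0): S=51.7061, K−S=40.8139, hold=39.0596 ⇒ V=40.8139 exercise | (k=4,j=1): S=74.7694, K−S=17.7506, hold=19.2830 ⇒ V=19.2830 continue | (k=4,j=2): S=108.1200, K−S=0.0000, hold=4.7750 ⇒ V=4.7750 continue | (k=4,j=3): S=156.3465, K−S=0.0000, hold=0.2967 ⇒ V=0.2967 continue | (k=4,j=4): S=226.0842, K−S=0.0000, hold=0.0000 ⇒ V=0.0000 continue  boundary S*=51.7061
step 3: (k=3,j=0): S=62.1774, K−S=30.3426, hold=29.3492 ⇒ V=30.3426 exercise | (k=3,j=1): S=89.9114, K−S=2.6086, hold=11.7136 ⇒ V=11.7136 continue | (k=3,j=2): S=130.0161, K−S=0.0000, hold=2.4608 ⇒ V=2.4608 continue | (k=3,j=3): S=188.0093, K−S=0.0000, hold=0.1437 ⇒ V=0.1437 continue  boundary S*=62.1774
step 2: (k=2,j=0): S=74.7694, K−S=17.7506, hold=20.5173 ⇒ V=20.5173 continue | (k=2,j=1): S=108.1200, K−S=0.0000, hold=6.8972 ⇒ V=6.8972 continue | (k=2,j=2): S=156.3465, K−S=0.0000, hold=1.2636 ⇒ V=1.2636 continue  boundary S*=-
step 1: (k=1,j=0): S=89.9114, K−S=2.6086, hold=13.3654 ⇒ V=13.3654 continue | (k=1,j=1): S=130.0161, K−S=0.0000, hold=3.9692 ⇒ V=3.9692 continue  boundary S*=-
step 0: (k=0,j=0): S=108.1200, K−S=0.0000, hold=8.4464 ⇒ V=8.4464 continue  boundary S*=-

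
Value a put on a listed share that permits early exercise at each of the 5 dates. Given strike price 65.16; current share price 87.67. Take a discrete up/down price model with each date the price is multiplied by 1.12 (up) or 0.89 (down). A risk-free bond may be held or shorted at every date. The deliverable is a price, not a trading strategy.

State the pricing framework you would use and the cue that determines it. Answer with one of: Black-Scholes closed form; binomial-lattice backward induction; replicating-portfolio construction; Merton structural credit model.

framework: binomial-lattice backward induction

Key observation: an American put (K = 65.16, S₀ = 87.67) on a 5-date tree has no closed form — the optimal stopping decision is embedded and must be resolved recursively from expiry.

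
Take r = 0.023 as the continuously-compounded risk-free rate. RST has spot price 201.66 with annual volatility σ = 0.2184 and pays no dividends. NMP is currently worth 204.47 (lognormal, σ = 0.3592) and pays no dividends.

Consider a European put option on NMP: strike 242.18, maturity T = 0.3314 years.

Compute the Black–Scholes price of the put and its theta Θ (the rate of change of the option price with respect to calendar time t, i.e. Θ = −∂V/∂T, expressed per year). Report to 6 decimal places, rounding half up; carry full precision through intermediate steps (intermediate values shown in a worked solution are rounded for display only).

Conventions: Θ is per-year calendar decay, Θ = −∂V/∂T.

price = 41.543683
Θ = -15.730953

σ√T = 0.3592·√0.3314 = 0.206782
d₁ = (ln(S/K) + (r+σ²/2)T) / (σ√T) = (ln(204.47/242.18) + (0.023+0.3592²/2)·0.3314) / 0.206782 = (-0.169260 + 0.029002) / 0.206782 = -0.678291
d₂ = d₁ − σ√T = -0.678291 − 0.206782 = -0.885073
e^{−rT} = 0.992407
N(−d₁) = 0.751207,  N(−d₂) = 0.811941
Put price V = K·e^{−rT}·N(−d₂) − S·N(−d₁) = 195.142881 − 153.599198 = 41.543683
φ(d₁) = (1/√(2π))·e^{−d₁²/2} = 0.316960
Θ = −S·φ(d₁)·σ/(2√T) + r·K·e^{−rT}·N(−d₂) = −20.219239 + 4.488286 = -15.730953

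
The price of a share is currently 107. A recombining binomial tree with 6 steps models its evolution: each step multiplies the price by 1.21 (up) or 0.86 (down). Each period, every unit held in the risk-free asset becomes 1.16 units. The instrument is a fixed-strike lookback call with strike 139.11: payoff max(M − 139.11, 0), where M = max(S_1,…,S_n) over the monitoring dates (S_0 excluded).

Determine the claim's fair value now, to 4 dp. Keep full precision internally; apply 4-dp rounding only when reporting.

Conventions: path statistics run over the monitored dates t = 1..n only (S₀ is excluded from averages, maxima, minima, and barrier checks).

Under the martingale measure an up-move has probability p* = 0.8571; value the claim as the probability-weighted average of per-path payoffs, discounted 6 periods at R = 1.16.
Enumerate all 2^6 = 64 price paths (U = up ×1.21, D = down ×0.86); each path with k up-moves has probability p*^k·(1−p*)^(6−k).
DDDDDD: M=92.0200, payoff=0.0000, prob=0.000008
UDDDDD: M=129.4700, payoff=0.0000, prob=0.000051
DUDDDD: M=111.3442, payoff=0.0000, prob=0.000051
UUDDDD: M=156.6587, payoff=17.5487, prob=0.000306
DDUDDD: M=95.7560, payoff=0.0000, prob=0.000051
UDUDDD: M=134.7265, payoff=0.0000, prob=0.000306
DUUDDD: M=134.7265, payoff=0.0000, prob=0.000306
UUUDDD: M=189.5570, payoff=50.4470, prob=0.001836
DDDUDD: M=92.0200, payoff=0.0000, prob=0.000051
UDDUDD: M=129.4700, payoff=0.0000, prob=0.000306
DUDUDD: M=115.8648, payoff=0.0000, prob=0.000306
UUDUDD: M=163.0190, payoff=23.9090, prob=0.001836
DDUUDD: M=115.8648, payoff=0.0000, prob=0.000306
UDUUDD: M=163.0190, payoff=23.9090, prob=0.001836
DUUUDD: M=163.0190, payoff=23.9090, prob=0.001836
UUUUDD: M=229.3640, payoff=90.2540, prob=0.011016
DDDDUD: M=92.0200, payoff=0.0000, prob=0.000051
UDDDUD: M=129.4700, payoff=0.0000, prob=0.000306
DUDDUD: M=111.3442, payoff=0.0000, prob=0.000306
UUDDUD: M=156.6587, payoff=17.5487, prob=0.001836
DDUDUD: M=99.6437, payoff=0.0000, prob=0.000306
UDUDUD: M=140.1964, payoff=1.0864, prob=0.001836
DUUDUD: M=140.1964, payoff=1.0864, prob=0.001836
UUUDUD: M=197.2530, payoff=58.1430, prob=0.011016
DDDUUD: M=99.6437, payoff=0.0000, prob=0.000306
UDDUUD: M=140.1964, payoff=1.0864, prob=0.001836
DUDUUD: M=140.1964, payoff=1.0864, prob=0.001836
UUDUUD: M=197.2530, payoff=58.1430, prob=0.011016
DDUUUD: M=140.1964, payoff=1.0864, prob=0.001836
UDUUUD: M=197.2530, payoff=58.1430, prob=0.011016
DUUUUD: M=197.2530, payoff=58.1430, prob=0.011016
UUUUUD: M=277.5304, payoff=138.4204, prob=0.066095
DDDDDU: M=92.0200, payoff=0.0000, prob=0.000051
UDDDDU: M=129.4700, payoff=0.0000, prob=0.000306
DUDDDU: M=111.3442, payoff=0.0000, prob=0.000306
UUDDDU: M=156.6587, payoff=17.5487, prob=0.001836
DDUDDU: M=95.7560, payoff=0.0000, prob=0.000306
UDUDDU: M=134.7265, payoff=0.0000, prob=0.001836
DUUDDU: M=134.7265, payoff=0.0000, prob=0.001836
UUUDDU: M=189.5570, payoff=50.4470, prob=0.011016
DDDUDU: M=92.0200, payoff=0.0000, prob=0.000306
UDDUDU: M=129.4700, payoff=0.0000, prob=0.001836
DUDUDU: M=120.5689, payoff=0.0000, prob=0.001836
UUDUDU: M=169.6376, payoff=30.5276, prob=0.011016
DDUUDU: M=120.5689, payoff=0.0000, prob=0.001836
UDUUDU: M=169.6376, payoff=30.5276, prob=0.011016
DUUUDU: M=169.6376, payoff=30.5276, prob=0.011016
UUUUDU: M=238.6762, payoff=99.5662, prob=0.066095
DDDDUU: M=92.0200, payoff=0.0000, prob=0.000306
UDDDUU: M=129.4700, payoff=0.0000, prob=0.001836
DUDDUU: M=120.5689, payoff=0.0000, prob=0.001836
UUDDUU: M=169.6376, payoff=30.5276, prob=0.011016
DDUDUU: M=120.5689, payoff=0.0000, prob=0.001836
UDUDUU: M=169.6376, payoff=30.5276, prob=0.011016
DUUDUU: M=169.6376, payoff=30.5276, prob=0.011016
UUUDUU: M=238.6762, payoff=99.5662, prob=0.066095
DDDUUU: M=120.5689, payoff=0.0000, prob=0.001836
UDDUUU: M=169.6376, payoff=30.5276, prob=0.011016
DUDUUU: M=169.6376, payoff=30.5276, prob=0.011016
UUDUUU: M=238.6762, payoff=99.5662, prob=0.066095
DDUUUU: M=169.6376, payoff=30.5276, prob=0.011016
UDUUUU: M=238.6762, payoff=99.5662, prob=0.066095
DUUUUU: M=238.6762, payoff=99.5662, prob=0.066095
UUUUUU: M=335.8118, payoff=196.7018, prob=0.396569
Price = Σ prob·payoff / R^6 = 127.501494 / 2.436396 = 52.3320

price = 52.3320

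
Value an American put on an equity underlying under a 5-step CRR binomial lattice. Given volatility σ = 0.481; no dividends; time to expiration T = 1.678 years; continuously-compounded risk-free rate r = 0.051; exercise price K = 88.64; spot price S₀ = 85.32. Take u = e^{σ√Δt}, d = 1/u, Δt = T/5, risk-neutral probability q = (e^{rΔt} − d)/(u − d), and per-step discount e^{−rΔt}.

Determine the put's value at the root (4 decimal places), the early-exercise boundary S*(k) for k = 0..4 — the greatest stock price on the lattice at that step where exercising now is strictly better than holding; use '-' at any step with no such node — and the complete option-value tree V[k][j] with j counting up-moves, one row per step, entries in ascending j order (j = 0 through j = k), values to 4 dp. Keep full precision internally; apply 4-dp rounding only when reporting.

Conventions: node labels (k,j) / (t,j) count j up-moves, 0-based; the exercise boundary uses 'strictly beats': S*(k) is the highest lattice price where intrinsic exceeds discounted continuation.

price = 20.1813
boundary = - - 48.8675 36.9832 48.8675
tree:
20.1813
28.8928 10.7659
39.7725 17.2719 3.5731
51.6568 26.8395 6.7482 0.0000
60.6509 39.7725 12.7446 0.0000 0.0000
67.4576 51.6568 24.0693 0.0000 0.0000 0.0000

params: Δt=0.33560 u=1.32134 d=0.75681 q=0.46136 e^(-rΔt)=0.98303
t_5 payoffs: 67.4576 51.6568 24.0693 0.0000 0.0000 0.0000
t_4: node(4,0) S=27.9891 payoff=60.6509 vs cont=59.1466 → 60.6509 [stop]  node(4,1) S=48.8675 payoff=39.7725 vs cont=38.2683 → 39.7725 [stop]  node(4,2) S=85.3200 payoff=3.3200 vs cont=12.7446 → 12.7446 [wait]  node(4,3) S=148.9641 payoff=0.0000 vs cont=0.0000 → 0.0000 [wait]  node(4,4) S=260.0831 payoff=0.0000 vs cont=0.0000 → 0.0000 [wait]  ⇒ S*(4)=48.8675
t_3: node(3,0) S=36.9832 payoff=51.6568 vs cont=50.1525 → 51.6568 [stop]  node(3,1) S=64.5707 payoff=24.0693 vs cont=26.8395 → 26.8395 [wait]  node(3,2) S=112.7369 payoff=0.0000 vs cont=6.7482 → 6.7482 [wait]  node(3,3) S=196.8325 payoff=0.0000 vs cont=0.0000 → 0.0000 [wait]  ⇒ S*(3)=36.9832
t_2: node(2,0) S=48.8675 payoff=39.7725 vs cont=39.5246 → 39.7725 [stop]  node(2,1) S=85.3200 payoff=3.3200 vs cont=17.2719 → 17.2719 [wait]  node(2,2) S=148.9641 payoff=0.0000 vs cont=3.5731 → 3.5731 [wait]  ⇒ S*(2)=48.8675
t_1: node(1,0) S=64.5707 payoff=24.0693 vs cont=28.8928 → 28.8928 [wait]  node(1,1) S=112.7369 payoff=0.0000 vs cont=10.7659 → 10.7659 [wait]  ⇒ S*(1)=-
t_0: node(0,0) S=85.3200 payoff=3.3200 vs cont=20.1813 → 20.1813 [wait]  ⇒ S*(0)=-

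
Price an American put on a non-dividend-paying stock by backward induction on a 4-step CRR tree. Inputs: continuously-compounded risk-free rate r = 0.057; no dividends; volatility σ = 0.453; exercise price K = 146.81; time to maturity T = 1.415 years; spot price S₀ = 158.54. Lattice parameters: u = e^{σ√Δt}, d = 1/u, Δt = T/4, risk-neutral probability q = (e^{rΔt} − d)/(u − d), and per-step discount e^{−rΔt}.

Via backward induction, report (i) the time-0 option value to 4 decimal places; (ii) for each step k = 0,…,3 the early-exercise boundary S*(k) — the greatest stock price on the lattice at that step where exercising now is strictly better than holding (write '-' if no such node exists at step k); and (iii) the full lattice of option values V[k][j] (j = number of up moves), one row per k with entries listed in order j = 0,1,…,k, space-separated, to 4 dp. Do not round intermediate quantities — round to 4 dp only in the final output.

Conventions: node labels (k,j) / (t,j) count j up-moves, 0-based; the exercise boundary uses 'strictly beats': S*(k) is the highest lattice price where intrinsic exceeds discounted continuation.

params: Δt=0.35375 u=1.30922 d=0.76381 q=0.47039 e^(-rΔt)=0.98004
t_4 payoffs: 92.8477 54.3158 0.0000 0.0000 0.0000
t_3: node(3,0) S=70.6484 payoff=76.1616 vs cont=73.2310 → 76.1616 [stop]  node(3,1) S=121.0952 payoff=25.7148 vs cont=28.1918 → 28.1918 [wait]  node(3,2) S=207.5635 payoff=0.0000 vs cont=0.0000 → 0.0000 [wait]  node(3,3) S=355.7748 payoff=0.0000 vs cont=0.0000 → 0.0000 [wait]  ⇒ S*(3)=70.6484
t_2: node(2,0) S=92.4942 payoff=54.3158 vs cont=52.5271 → 54.3158 [stop]  node(2,1) S=158.5400 payoff=0.0000 vs cont=14.6326 → 14.6326 [wait]  node(2,2) S=271.7459 payoff=0.0000 vs cont=0.0000 → 0.0000 [wait]  ⇒ S*(2)=92.4942
t_1: node(1,0) S=121.0952 payoff=25.7148 vs cont=34.9375 → 34.9375 [wait]  node(1,1) S=207.5635 payoff=0.0000 vs cont=7.5948 → 7.5948 [wait]  ⇒ S*(1)=-
t_0: node(0,0) S=158.5400 payoff=0.0000 vs cont=21.6350 → 21.6350 [wait]  ⇒ S*(0)=-

price = 21.6350
boundary = - - 92.4942 70.6484
tree:
21.6350
34.9375 7.5948
54.3158 14.6326 0.0000
76.1616 28.1918 0.0000 0.0000
92.8477 54.3158 0.0000 0.0000 0.0000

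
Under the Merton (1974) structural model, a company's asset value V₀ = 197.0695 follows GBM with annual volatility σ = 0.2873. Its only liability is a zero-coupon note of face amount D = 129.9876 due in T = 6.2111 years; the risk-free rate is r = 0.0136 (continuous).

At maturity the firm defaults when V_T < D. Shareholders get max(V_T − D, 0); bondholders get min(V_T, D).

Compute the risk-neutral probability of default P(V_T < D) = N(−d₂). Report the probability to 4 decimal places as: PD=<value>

PD=0.3665

With assets at 197.0695 and a single debt payment of 129.9876 at 6.2111 years:
d₁ = [ln(V₀/D) + (r + σ²/2)T] / (σ√T)
   = [ln(197.0695/129.9876) + (0.0136 + 0.5·0.2873²)·6.2111] / (0.2873·√6.2111)
   = [0.416117 + 0.340807] / 0.716011 = 1.057140
d₂ = d₁ − σ√T = 1.057140 − 0.716011 = 0.341129
risk-neutral PD = N(−d₂) = N(-0.341129) = 0.366503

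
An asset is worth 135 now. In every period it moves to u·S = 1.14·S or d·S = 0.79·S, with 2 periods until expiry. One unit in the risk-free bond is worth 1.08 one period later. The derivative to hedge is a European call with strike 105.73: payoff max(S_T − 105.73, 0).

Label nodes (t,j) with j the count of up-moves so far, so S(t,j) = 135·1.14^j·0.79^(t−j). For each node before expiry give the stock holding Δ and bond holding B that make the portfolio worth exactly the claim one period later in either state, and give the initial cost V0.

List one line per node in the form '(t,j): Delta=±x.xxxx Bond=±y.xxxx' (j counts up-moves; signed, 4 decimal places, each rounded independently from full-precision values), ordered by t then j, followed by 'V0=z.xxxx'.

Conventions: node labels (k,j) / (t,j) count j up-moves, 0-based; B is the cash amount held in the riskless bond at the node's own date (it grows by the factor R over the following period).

Risk-neutral probability p* = (R−d)/(u−d) = (1.08−0.79)/(1.14−0.79) = 0.8286.
Terminal payoffs: V(2,0)=0.0000, V(2,1)=15.8510, V(2,2)=69.7160
  t=1,j=0: stock 106.6500 → up 121.5810 (V=15.8510), down 84.2535 (V=0.0000). Price 12.1608; hedge Δ=0.4246, bond B=-33.1278.
  t=1,j=1: stock 153.9000 → up 175.4460 (V=69.7160), down 121.5810 (V=15.8510). Price 56.0019; hedge Δ=1.0000, bond B=-97.8981.
  t=0,j=0: stock 135.0000 → up 153.9000 (V=56.0019), down 106.6500 (V=12.1608). Price 44.8947; hedge Δ=0.9279, bond B=-80.3654.
Check: Δ(0,0)·S0 + B(0,0) = 44.8947 = V0.

(0,0): Delta=0.9279 Bond=-80.3654
(1,0): Delta=0.4246 Bond=-33.1278
(1,1): Delta=1.0000 Bond=-97.8981
V0=44.8947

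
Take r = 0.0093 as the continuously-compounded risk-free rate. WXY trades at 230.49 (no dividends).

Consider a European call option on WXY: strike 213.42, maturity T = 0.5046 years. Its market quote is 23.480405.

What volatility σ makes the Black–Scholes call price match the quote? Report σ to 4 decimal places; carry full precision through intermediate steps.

sigma = 0.1980

At σ = 0.1980 the Black–Scholes value reproduces the quote:
σ√T = 0.198·√0.5046 = 0.140650
d₁ = (ln(S/K) + (r+σ²/2)T) / (σ√T) = (ln(230.49/213.42) + (0.0093+0.198²/2)·0.5046) / 0.140650 = (0.076945 + 0.014584) / 0.140650 = 0.650761
d₂ = d₁ − σ√T = 0.650761 − 0.140650 = 0.510112
e^{−rT} = 0.995318
N(d₁) = 0.742400,  N(d₂) = 0.695013
V = S·N(d₁) − K·e^{−rT}·N(d₂) = 171.115703 − 147.635297 = 23.480405 (the observed quote) — the price is monotone increasing in volatility, hence this σ is the only solution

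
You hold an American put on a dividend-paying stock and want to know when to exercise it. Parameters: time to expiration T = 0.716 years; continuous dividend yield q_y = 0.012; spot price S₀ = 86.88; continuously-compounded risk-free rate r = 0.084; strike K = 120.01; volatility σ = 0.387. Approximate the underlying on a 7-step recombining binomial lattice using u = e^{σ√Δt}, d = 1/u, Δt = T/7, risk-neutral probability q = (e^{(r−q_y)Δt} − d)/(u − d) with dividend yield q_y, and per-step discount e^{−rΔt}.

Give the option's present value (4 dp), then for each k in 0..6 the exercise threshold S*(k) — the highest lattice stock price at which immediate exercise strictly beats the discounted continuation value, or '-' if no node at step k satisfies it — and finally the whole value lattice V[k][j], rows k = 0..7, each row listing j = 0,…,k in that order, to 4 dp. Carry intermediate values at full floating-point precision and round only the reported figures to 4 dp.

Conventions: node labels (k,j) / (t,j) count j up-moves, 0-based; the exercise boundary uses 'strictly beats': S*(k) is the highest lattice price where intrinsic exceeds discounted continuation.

price = 33.4062
boundary = - 76.7656 86.8800 76.7656 86.8800 76.7656 86.8800
tree:
33.4062
43.2444 24.1017
52.1813 33.1300 15.4498
60.0777 43.2444 23.1237 8.0088
67.0549 52.1813 33.1300 13.4725 2.6592
73.2198 60.0777 43.2444 21.7884 5.3523 0.0000
78.6670 67.0549 52.1813 33.1300 10.7728 0.0000 0.0000
83.4801 73.2198 60.0777 43.2444 21.6830 0.0000 0.0000 0.0000

Δt=0.10229  u=1.13176  d=0.88358  q=0.49888  discount=0.99144
step 7 (expiry): payoffs max(K−S,0) = 83.4801 73.2198 60.0777 43.2444 21.6830 0.0000 0.0000 0.0000
step 6: (k=6,j=0): S=41.3430, K−S=78.6670, hold=77.6910 ⇒ V=78.6670 exercise | (k=6,j=1): S=52.9551, K−S=67.0549, hold=66.0932 ⇒ V=67.0549 exercise | (k=6,j=2): S=67.8287, K−S=52.1813, hold=51.2377 ⇒ V=52.1813 exercise | (k=6,j=3): S=86.8800, K−S=33.1300, hold=32.2099 ⇒ V=33.1300 exercise | (k=6,j=4): S=111.2822, K−S=8.7278, hold=10.7728 ⇒ V=10.7728 continue | (k=6,j=5): S=142.5384, K−S=0.0000, hold=0.0000 ⇒ V=0.0000 continue | (k=6,j=6): S=182.5735, K−S=0.0000, hold=0.0000 ⇒ V=0.0000 continue  boundary S*=86.8800
step 5: (k=5,j=0): S=46.7902, K−S=73.2198, hold=72.2505 ⇒ V=73.2198 exercise | (k=5,j=1): S=59.9323, K−S=60.0777, hold=59.1245 ⇒ V=60.0777 exercise | (k=5,j=2): S=76.7656, K−S=43.2444, hold=42.3118 ⇒ V=43.2444 exercise | (k=5,j=3): S=98.3270, K−S=21.6830, hold=21.7884 ⇒ V=21.7884 continue | (k=5,j=4): S=125.9444, K−S=0.0000, hold=5.3523 ⇒ V=5.3523 continue | (k=5,j=5): S=161.3188, K−S=0.0000, hold=0.0000 ⇒ V=0.0000 continue  boundary S*=76.7656
step 4: (k=4,j=0): S=52.9551, K−S=67.0549, hold=66.0932 ⇒ V=67.0549 exercise | (k=4,j=1): S=67.8287, K−S=52.1813, hold=51.2377 ⇒ V=52.1813 exercise | (k=4,j=2): S=86.8800, K−S=33.1300, hold=32.2620 ⇒ V=33.1300 exercise | (k=4,j=3): S=111.2822, K−S=8.7278, hold=13.4725 ⇒ V=13.4725 continue | (k=4,j=4): S=142.5384, K−S=0.0000, hold=2.6592 ⇒ V=2.6592 continue  boundary S*=86.8800
step 3: (k=3,j=0): S=59.9323, K−S=60.0777, hold=59.1245 ⇒ V=60.0777 exercise | (k=3,j=1): S=76.7656, K−S=43.2444, hold=42.3118 ⇒ V=43.2444 exercise | (k=3,j=2): S=98.3270, K−S=21.6830, hold=23.1237 ⇒ V=23.1237 continue | (k=3,j=3): S=125.9444, K−S=0.0000, hold=8.0088 ⇒ V=8.0088 continue  boundary S*=76.7656
step 2: (k=2,j=0): S=67.8287, K−S=52.1813, hold=51.2377 ⇒ V=52.1813 exercise | (k=2,j=1): S=86.8800, K−S=33.1300, hold=32.9225 ⇒ V=33.1300 exercise | (k=2,j=2): S=111.2822, K−S=8.7278, hold=15.4498 ⇒ V=15.4498 continue  boundary S*=86.8800
step 1: (k=1,j=0): S=76.7656, K−S=43.2444, hold=42.3118 ⇒ V=43.2444 exercise | (k=1,j=1): S=98.3270, K−S=21.6830, hold=24.1017 ⇒ V=24.1017 continue  boundary S*=76.7656
step 0: (k=0,j=0): S=86.8800, K−S=33.1300, hold=33.4062 ⇒ V=33.4062 continue  boundary S*=-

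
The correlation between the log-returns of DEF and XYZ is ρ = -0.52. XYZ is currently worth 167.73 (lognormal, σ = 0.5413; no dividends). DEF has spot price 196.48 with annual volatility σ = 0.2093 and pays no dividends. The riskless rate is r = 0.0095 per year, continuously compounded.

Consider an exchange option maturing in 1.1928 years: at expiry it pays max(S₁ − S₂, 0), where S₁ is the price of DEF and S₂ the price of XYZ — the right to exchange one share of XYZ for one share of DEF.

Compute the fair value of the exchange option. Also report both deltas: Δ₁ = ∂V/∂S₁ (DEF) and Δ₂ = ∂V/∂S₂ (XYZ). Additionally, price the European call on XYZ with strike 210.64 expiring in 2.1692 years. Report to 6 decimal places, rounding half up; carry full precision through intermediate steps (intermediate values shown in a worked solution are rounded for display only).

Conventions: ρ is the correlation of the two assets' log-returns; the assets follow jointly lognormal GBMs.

σ_eff = √(σ₁² + σ₂² − 2ρσ₁σ₂) = √(0.2093² + 0.5413² − 2·-0.52·0.2093·0.5413) = 0.674269
d₁ = (ln(S₁/S₂) + (q₂ − q₁ + σ_eff²/2)T) / (σ_eff√T) = (ln(196.48/167.73) + (0.0 − 0.0 + 0.227319)·1.1928) / 0.736405 = 0.583037
d₂ = d₁ − σ_eff√T = 0.583037 − 0.736405 = -0.153368
N(d₁) = 0.720066,  N(d₂) = 0.439054
V = S₁·e^{−q₁T}·N(d₁) − S₂·e^{−q₂T}·N(d₂) = 141.478520 − 73.642528 = 67.835992
Δ₁ = e^{−q₁T}·N(d₁) = 0.720066;  Δ₂ = −e^{−q₂T}·N(d₂) = -0.439054
[vanilla: XYZ call K=210.64]
σ√T = 0.5413·√2.1692 = 0.797238
d₁ = (ln(S/K) + (r+σ²/2)T) / (σ√T) = (ln(167.73/210.64) + (0.0095+0.5413²/2)·2.1692) / 0.797238 = (-0.227795 + 0.338401) / 0.797238 = 0.138737
d₂ = d₁ − σ√T = 0.138737 − 0.797238 = -0.658501
e^{−rT} = 0.979603
N(d₁) = 0.555171,  N(d₂) = 0.255108
price = S·N(d₁) − K·e^{−rT}·N(d₂) = 93.118836 − 52.639972 = 40.478864

exchange price = 67.835992
Δ1 = 0.720066
Δ2 = -0.439054
price(XYZ call K=210.64) = 40.478864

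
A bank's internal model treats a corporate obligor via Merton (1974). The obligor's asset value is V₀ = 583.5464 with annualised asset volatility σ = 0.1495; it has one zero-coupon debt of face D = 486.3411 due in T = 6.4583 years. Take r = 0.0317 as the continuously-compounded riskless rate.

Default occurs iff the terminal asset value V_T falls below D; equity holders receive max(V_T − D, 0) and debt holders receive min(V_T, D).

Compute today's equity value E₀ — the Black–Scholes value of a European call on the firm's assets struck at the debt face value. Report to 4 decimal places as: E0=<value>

Work the structural quantities from V₀ = 583.5464 against face 486.3411:
d₁ = [ln(V₀/D) + (r + σ²/2)T] / (σ√T)
   = [ln(583.5464/486.3411) + (0.0317 + 0.5·0.1495²)·6.4583] / (0.1495·√6.4583)
   = [0.182214 + 0.276900] / 0.379927 = 1.208427
d₂ = d₁ − σ√T = 1.208427 − 0.379927 = 0.828500
N(d₁) = 0.886558,  N(d₂) = 0.796306,  e^(−rT) = 0.814869
E₀ = V₀·N(d₁) − D·e^(−rT)·N(d₂)
   = 583.5464·0.886558 − 486.3411·0.814869·0.796306 = 201.768479

E0=201.7685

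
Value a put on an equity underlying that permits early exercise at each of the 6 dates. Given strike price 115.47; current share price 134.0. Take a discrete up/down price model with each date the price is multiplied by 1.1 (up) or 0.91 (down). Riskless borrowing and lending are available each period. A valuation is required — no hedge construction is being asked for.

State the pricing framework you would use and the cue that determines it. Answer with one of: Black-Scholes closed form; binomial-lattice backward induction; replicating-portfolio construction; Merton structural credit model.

Key observation: the defining feature is the embedded early-exercise option across 6 discrete dates on the spot-134 tree; pricing the strike-115.47 put means working backward with an exercise test at every node.

framework: binomial-lattice backward induction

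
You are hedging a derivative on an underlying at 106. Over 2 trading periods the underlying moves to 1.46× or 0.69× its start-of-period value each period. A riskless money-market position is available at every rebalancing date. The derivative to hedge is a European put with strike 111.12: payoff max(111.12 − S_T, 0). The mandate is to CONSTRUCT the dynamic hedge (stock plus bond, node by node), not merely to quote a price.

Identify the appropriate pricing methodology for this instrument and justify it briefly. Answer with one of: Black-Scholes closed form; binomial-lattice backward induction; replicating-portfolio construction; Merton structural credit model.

Key observation: the mandate to exhibit the hedge at every date and state singles out the replicating-portfolio construction on the 2-period tree with factors 1.46 and 0.69 from 106.

framework: replicating-portfolio construction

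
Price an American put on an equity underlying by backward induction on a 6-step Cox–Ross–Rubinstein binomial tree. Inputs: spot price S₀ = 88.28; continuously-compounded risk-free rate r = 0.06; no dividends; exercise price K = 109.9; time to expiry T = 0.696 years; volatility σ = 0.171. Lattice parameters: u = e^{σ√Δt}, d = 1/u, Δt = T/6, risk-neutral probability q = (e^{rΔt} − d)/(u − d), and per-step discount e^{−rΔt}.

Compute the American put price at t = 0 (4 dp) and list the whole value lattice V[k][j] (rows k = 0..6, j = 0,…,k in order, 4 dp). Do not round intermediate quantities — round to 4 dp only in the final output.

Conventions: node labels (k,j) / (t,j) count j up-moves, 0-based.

price = 21.6200
tree:
21.6200
26.6146 16.3259
31.3267 21.6200 10.7142
35.7721 26.6146 16.3259 6.0200
39.9660 31.3267 21.6200 10.7142 2.1839
43.9227 35.7721 26.6146 16.3259 4.8372 0.0000
47.6555 39.9660 31.3267 21.6200 10.7142 0.0000 0.0000

params: Δt=0.11600 u=1.05997 d=0.94342 q=0.54537 e^(-rΔt)=0.99306
t_6 payoffs: 47.6555 39.9660 31.3267 21.6200 10.7142 0.0000 0.0000
k=5: node(5,0) S=65.9773 payoff=43.9227 vs cont=43.1604 → 43.9227 [stop]  node(5,1) S=74.1279 payoff=35.7721 vs cont=35.0098 → 35.7721 [stop]  node(5,2) S=83.2854 payoff=26.6146 vs cont=25.8524 → 26.6146 [stop]  node(5,3) S=93.5741 payoff=16.3259 vs cont=15.5636 → 16.3259 [stop]  node(5,4) S=105.1339 payoff=4.7661 vs cont=4.8372 → 4.8372 [wait]  node(5,5) S=118.1218 payoff=0.0000 vs cont=0.0000 → 0.0000 [wait]
k=4: node(4,0) S=69.9340 payoff=39.9660 vs cont=39.2038 → 39.9660 [stop]  node(4,1) S=78.5733 payoff=31.3267 vs cont=30.5644 → 31.3267 [stop]  node(4,2) S=88.2800 payoff=21.6200 vs cont=20.8578 → 21.6200 [stop]  node(4,3) S=99.1858 payoff=10.7142 vs cont=9.9905 → 10.7142 [stop]  node(4,4) S=111.4388 payoff=0.0000 vs cont=2.1839 → 2.1839 [wait]
k=3: node(3,0) S=74.1279 payoff=35.7721 vs cont=35.0098 → 35.7721 [stop]  node(3,1) S=83.2854 payoff=26.6146 vs cont=25.8524 → 26.6146 [stop]  node(3,2) S=93.5741 payoff=16.3259 vs cont=15.5636 → 16.3259 [stop]  node(3,3) S=105.1339 payoff=4.7661 vs cont=6.0200 → 6.0200 [wait]
k=2: node(2,0) S=78.5733 payoff=31.3267 vs cont=30.5644 → 31.3267 [stop]  node(2,1) S=88.2800 payoff=21.6200 vs cont=20.8578 → 21.6200 [stop]  node(2,2) S=99.1858 payoff=10.7142 vs cont=10.6311 → 10.7142 [stop]
k=1: node(1,0) S=83.2854 payoff=26.6146 vs cont=25.8524 → 26.6146 [stop]  node(1,1) S=93.5741 payoff=16.3259 vs cont=15.5636 → 16.3259 [stop]
k=0: node(0,0) S=88.2800 payoff=21.6200 vs cont=20.8578 → 21.6200 [stop]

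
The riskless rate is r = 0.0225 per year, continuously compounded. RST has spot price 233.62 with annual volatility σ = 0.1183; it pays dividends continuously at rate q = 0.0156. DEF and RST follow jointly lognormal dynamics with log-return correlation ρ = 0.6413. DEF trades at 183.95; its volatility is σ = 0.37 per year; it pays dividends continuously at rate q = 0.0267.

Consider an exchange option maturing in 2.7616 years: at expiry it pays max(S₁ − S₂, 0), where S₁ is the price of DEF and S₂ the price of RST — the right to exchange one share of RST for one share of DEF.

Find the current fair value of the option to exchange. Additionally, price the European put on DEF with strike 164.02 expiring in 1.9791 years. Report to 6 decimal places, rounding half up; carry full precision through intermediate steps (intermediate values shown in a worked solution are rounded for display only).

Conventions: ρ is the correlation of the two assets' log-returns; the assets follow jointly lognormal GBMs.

σ_eff = √(σ₁² + σ₂² − 2ρσ₁σ₂) = √(0.37² + 0.1183² − 2·0.6413·0.37·0.1183) = 0.307822
d₁ = (ln(S₁/S₂) + (q₂ − q₁ + σ_eff²/2)T) / (σ_eff√T) = (ln(183.95/233.62) + (0.0156 − 0.0267 + 0.047377)·2.7616) / 0.511540 = -0.271433
d₂ = d₁ − σ_eff√T = -0.271433 − 0.511540 = -0.782973
N(d₁) = 0.393029,  N(d₂) = 0.216821
V = S₁·e^{−q₁T}·N(d₁) − S₂·e^{−q₂T}·N(d₂) = 67.158605 − 48.517931 = 18.640674
[vanilla: DEF put K=164.02]
σ√T = 0.37·√1.9791 = 0.520518
d₁ = (ln(S/K) + (r−q+σ²/2)T) / (σ√T) = (ln(183.95/164.02) + (0.0225−0.0267+0.37²/2)·1.9791) / 0.520518 = (0.114676 + 0.127157) / 0.520518 = 0.464600
d₂ = d₁ − σ√T = 0.464600 − 0.520518 = -0.055917
e^{−rT} = 0.956447
e^{−qT} = 0.948530
N(−d₁) = 0.321109,  N(−d₂) = 0.522296
price = K·e^{−rT}·N(−d₂) − S·e^{−qT}·N(−d₁) = 81.935979 − 56.027733 = 25.908246

exchange price = 18.640674
price(DEF put K=164.02) = 25.908246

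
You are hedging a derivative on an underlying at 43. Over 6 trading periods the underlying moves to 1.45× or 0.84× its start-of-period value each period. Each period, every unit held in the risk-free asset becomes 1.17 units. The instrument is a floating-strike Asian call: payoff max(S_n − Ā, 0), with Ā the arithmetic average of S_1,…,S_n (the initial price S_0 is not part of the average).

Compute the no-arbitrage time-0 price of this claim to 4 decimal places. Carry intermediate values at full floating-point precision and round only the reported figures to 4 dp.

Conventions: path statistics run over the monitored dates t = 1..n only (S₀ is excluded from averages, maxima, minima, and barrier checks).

With p* = (R−d)/(u−d) = 0.5410, sum probability × payoff across the paths and divide by R^6.
Enumerate all 2^6 = 64 price paths (U = up ×1.45, D = down ×0.84); each path with k up-moves has probability p*^k·(1−p*)^(6−k).
DDDDDD: Ā=24.4074, payoff=0.0000, prob=0.009353
UDDDDD: Ā=42.1318, payoff=0.0000, prob=0.011024
DUDDDD: Ā=37.7602, payoff=0.0000, prob=0.011024
UUDDDD: Ā=65.1813, payoff=0.0000, prob=0.012992
DDUDDD: Ā=34.0880, payoff=0.0000, prob=0.011024
UDUDDD: Ā=58.8423, payoff=0.0000, prob=0.012992
DUUDDD: Ā=54.4707, payoff=0.0000, prob=0.012992
UUUDDD: Ā=94.0268, payoff=0.0000, prob=0.015312
DDDUDD: Ā=31.0033, payoff=0.0000, prob=0.011024
UDDUDD: Ā=53.5176, payoff=0.0000, prob=0.012992
DUDUDD: Ā=49.1460, payoff=0.0000, prob=0.012992
UUDUDD: Ā=84.8353, payoff=0.0000, prob=0.015312
DDUUDD: Ā=45.4738, payoff=0.0000, prob=0.012992
UDUUDD: Ā=78.4964, payoff=0.0000, prob=0.015312
DUUUDD: Ā=74.1247, payoff=3.5733, prob=0.015312
UUUUDD: Ā=127.9534, payoff=6.1683, prob=0.018046
DDDDUD: Ā=28.4122, payoff=0.0000, prob=0.011024
UDDDUD: Ā=49.0449, payoff=0.0000, prob=0.012992
DUDDUD: Ā=44.6732, payoff=0.3381, prob=0.012992
UUDDUD: Ā=77.1145, payoff=0.5836, prob=0.015312
DDUDUD: Ā=41.0010, payoff=4.0103, prob=0.012992
UDUDUD: Ā=70.7756, payoff=6.9225, prob=0.015312
DUUDUD: Ā=66.4039, payoff=11.2941, prob=0.015312
UUUDUD: Ā=114.6258, payoff=19.4958, prob=0.018046
DDDUUD: Ā=37.9164, payoff=7.0949, prob=0.012992
UDDUUD: Ā=65.4509, payoff=12.2472, prob=0.015312
DUDUUD: Ā=61.0792, payoff=16.6188, prob=0.015312
UUDUUD: Ā=105.4344, payoff=28.6873, prob=0.018046
DDUUUD: Ā=57.4070, payoff=20.2910, prob=0.015312
UDUUUD: Ā=99.0955, payoff=35.0262, prob=0.018046
DUUUUD: Ā=94.7238, payoff=39.3979, prob=0.018046
UUUUUD: Ā=163.5114, payoff=68.0082, prob=0.021269
DDDDDU: Ā=26.2357, payoff=0.0000, prob=0.011024
UDDDDU: Ā=45.2878, payoff=0.0000, prob=0.012992
DUDDDU: Ā=40.9161, payoff=4.0952, prob=0.012992
UUDDDU: Ā=70.6291, payoff=7.0690, prob=0.015312
DDUDDU: Ā=37.2439, payoff=7.7674, prob=0.012992
UDUDDU: Ā=64.2901, payoff=13.4080, prob=0.015312
DUUDDU: Ā=59.9185, payoff=17.7796, prob=0.015312
UUUDDU: Ā=103.4307, payoff=30.6910, prob=0.018046
DDDUDU: Ā=34.1593, payoff=10.8520, prob=0.012992
UDDUDU: Ā=58.9654, payoff=18.7326, prob=0.015312
DUDUDU: Ā=54.5938, payoff=23.1043, prob=0.015312
UUDUDU: Ā=94.2393, payoff=39.8824, prob=0.018046
DDUUDU: Ā=50.9216, payoff=26.7765, prob=0.015312
UDUUDU: Ā=87.9003, payoff=46.2214, prob=0.018046
DUUUDU: Ā=83.5287, payoff=50.5930, prob=0.018046
UUUUDU: Ā=144.1864, payoff=87.3332, prob=0.021269
DDDDUU: Ā=31.5682, payoff=13.4431, prob=0.012992
UDDDUU: Ā=54.4927, payoff=23.2054, prob=0.015312
DUDDUU: Ā=50.1210, payoff=27.5770, prob=0.015312
UUDDUU: Ā=86.5185, payoff=47.6032, prob=0.018046
DDUDUU: Ā=46.4488, payoff=31.2492, prob=0.015312
UDUDUU: Ā=80.1795, payoff=53.9422, prob=0.018046
DUUDUU: Ā=75.8079, payoff=58.3138, prob=0.018046
UUUDUU: Ā=130.8588, payoff=100.6608, prob=0.021269
DDDUUU: Ā=43.3642, payoff=34.3339, prob=0.015312
UDDUUU: Ā=74.8549, payoff=59.2668, prob=0.018046
DUDUUU: Ā=70.4832, payoff=63.6385, prob=0.018046
UUDUUU: Ā=121.6674, payoff=109.8522, prob=0.021269
DDUUUU: Ā=66.8110, payoff=67.3107, prob=0.018046
UDUUUU: Ā=115.3285, payoff=116.1911, prob=0.021269
DUUUUU: Ā=110.9568, payoff=120.5628, prob=0.021269
UUUUUU: Ā=191.5326, payoff=208.1143, prob=0.025067
Price = Σ prob·payoff / R^6 = 34.828041 / 2.565164 = 13.5773

price = 13.5773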